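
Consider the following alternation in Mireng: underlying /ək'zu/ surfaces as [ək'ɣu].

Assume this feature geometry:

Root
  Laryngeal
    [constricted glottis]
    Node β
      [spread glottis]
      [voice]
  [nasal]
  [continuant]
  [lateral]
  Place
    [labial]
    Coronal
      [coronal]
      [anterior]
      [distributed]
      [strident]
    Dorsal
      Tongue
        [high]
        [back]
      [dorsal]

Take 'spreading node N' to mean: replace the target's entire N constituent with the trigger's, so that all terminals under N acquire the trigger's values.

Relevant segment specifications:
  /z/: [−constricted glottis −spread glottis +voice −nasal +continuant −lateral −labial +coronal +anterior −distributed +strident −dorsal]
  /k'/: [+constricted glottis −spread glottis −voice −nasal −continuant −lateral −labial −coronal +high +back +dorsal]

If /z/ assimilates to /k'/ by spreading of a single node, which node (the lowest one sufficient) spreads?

Place

The alternation /z/ → [ɣ] changes [coronal], [anterior], [distributed], [strident], [dorsal], [high], [back] and nothing else.
The smallest constituent containing every changed terminal is Place — each of its daughters lacks at least one of the affected features.
Spreading Place from /k'/ overwrites each of those terminals with /k'/'s values, yielding exactly [ɣ].
Since [constricted glottis], [voice] are preserved even though /k'/ disagrees there, no node above Place spread.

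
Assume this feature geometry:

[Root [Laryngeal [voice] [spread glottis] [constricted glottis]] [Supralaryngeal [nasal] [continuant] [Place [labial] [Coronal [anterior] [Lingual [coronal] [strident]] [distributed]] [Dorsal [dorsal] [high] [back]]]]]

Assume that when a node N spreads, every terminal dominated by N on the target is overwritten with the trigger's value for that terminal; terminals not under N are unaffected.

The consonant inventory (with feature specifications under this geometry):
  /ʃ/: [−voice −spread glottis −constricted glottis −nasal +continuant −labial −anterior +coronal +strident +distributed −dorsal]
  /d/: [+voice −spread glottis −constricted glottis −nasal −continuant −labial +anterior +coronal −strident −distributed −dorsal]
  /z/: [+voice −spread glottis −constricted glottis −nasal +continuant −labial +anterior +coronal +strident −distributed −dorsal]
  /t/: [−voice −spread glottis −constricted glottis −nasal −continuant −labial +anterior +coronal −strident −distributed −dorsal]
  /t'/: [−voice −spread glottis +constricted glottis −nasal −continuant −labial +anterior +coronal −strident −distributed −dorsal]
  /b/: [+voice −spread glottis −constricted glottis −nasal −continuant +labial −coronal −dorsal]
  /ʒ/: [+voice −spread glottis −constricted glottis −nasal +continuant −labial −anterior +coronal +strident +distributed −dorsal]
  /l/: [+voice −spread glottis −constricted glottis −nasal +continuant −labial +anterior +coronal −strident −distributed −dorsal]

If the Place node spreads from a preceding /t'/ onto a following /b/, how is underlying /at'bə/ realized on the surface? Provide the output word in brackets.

Place immediately or transitively dominates [labial], [anterior], [coronal], [strident], [distributed], [dorsal], [high], [back].
After delinking /b/'s Place and linking /t'/'s, the affected terminals become [−labial], [+anterior], [+coronal], [−strident], [−distributed], [−dorsal]; [voice], [spread glottis], [constricted glottis], … (outside Place) are retained from /b/.
This feature bundle is that of [d], so /at'bə/ surfaces as [at'də].

[at'də]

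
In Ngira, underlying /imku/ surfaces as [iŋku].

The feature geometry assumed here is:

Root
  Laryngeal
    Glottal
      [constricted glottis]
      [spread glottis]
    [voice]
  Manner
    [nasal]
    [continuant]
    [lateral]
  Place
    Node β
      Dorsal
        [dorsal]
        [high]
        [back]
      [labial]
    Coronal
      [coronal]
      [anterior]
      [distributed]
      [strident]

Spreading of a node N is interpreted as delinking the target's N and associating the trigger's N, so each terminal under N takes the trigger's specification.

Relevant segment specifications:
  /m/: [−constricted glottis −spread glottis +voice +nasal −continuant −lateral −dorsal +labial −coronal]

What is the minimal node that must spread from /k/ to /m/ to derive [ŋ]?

Feature comparison: [labial], [dorsal], [high], [back] differ between /m/ and [ŋ]; the remaining terminals match.
The smallest constituent containing every changed terminal is Node β — each of its daughters lacks at least one of the affected features.
If Node β spreads, every terminal under it takes /k/'s value, producing [ŋ] as observed.
Features on which the two segments disagree outside Node β, such as [nasal], [voice], are unchanged — nothing dominating them spread, and Node β is the minimal sufficient constituent.

Node β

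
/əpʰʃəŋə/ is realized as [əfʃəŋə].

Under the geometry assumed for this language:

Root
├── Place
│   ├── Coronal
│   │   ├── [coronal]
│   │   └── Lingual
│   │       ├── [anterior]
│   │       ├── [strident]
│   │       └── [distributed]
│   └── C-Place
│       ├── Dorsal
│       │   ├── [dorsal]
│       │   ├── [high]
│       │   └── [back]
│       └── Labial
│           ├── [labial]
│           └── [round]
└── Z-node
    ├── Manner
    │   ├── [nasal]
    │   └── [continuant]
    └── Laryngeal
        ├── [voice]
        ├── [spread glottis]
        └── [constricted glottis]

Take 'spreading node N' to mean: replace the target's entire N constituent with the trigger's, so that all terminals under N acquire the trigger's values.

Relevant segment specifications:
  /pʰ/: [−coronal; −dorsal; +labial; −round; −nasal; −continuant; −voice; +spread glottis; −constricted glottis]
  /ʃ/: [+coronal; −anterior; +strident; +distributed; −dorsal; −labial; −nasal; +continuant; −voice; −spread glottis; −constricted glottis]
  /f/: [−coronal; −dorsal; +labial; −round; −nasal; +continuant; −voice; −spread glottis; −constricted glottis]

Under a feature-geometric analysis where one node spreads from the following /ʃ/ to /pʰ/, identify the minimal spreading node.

/pʰ/ and [f] differ in [spread glottis], [continuant]; every other specified feature is identical.
In this geometry the lowest node dominating all of them is Z-node: every daughter of Z-node dominates only a proper subset, so no lower node suffices.
If Z-node spreads, every terminal under it takes /ʃ/'s value, producing [f] as observed.
Had Root spread, [labial], [coronal] would have taken /ʃ/'s values; they stay as in /pʰ/, confirming the spreading constituent is exactly Z-node.

Z-node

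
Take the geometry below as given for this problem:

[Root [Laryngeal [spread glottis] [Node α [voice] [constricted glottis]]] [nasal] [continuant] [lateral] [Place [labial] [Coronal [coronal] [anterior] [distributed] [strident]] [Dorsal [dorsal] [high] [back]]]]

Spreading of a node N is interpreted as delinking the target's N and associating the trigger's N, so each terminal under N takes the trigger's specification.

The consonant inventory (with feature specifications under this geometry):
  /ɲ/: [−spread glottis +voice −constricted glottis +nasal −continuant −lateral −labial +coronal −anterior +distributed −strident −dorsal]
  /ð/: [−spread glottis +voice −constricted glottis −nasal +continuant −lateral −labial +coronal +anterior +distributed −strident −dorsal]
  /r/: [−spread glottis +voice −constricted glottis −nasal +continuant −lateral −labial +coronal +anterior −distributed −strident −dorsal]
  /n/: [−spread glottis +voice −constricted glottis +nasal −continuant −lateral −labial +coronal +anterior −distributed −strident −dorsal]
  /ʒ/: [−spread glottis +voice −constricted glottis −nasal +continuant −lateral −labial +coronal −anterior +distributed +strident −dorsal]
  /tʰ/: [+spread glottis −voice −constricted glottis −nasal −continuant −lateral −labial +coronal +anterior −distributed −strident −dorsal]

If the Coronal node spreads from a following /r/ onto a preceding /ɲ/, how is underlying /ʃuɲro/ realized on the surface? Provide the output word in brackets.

[ʃunro]

Terminals under Coronal in this geometry: [coronal], [anterior], [distributed], [strident].
The target acquires /r/'s values for everything under Coronal — [+coronal], [+anterior], [−distributed], [−strident] — while keeping its own [spread glottis], [voice], [constricted glottis], ….
Among the inventory, only /n/ has exactly this specification, giving the surface form [ʃunro].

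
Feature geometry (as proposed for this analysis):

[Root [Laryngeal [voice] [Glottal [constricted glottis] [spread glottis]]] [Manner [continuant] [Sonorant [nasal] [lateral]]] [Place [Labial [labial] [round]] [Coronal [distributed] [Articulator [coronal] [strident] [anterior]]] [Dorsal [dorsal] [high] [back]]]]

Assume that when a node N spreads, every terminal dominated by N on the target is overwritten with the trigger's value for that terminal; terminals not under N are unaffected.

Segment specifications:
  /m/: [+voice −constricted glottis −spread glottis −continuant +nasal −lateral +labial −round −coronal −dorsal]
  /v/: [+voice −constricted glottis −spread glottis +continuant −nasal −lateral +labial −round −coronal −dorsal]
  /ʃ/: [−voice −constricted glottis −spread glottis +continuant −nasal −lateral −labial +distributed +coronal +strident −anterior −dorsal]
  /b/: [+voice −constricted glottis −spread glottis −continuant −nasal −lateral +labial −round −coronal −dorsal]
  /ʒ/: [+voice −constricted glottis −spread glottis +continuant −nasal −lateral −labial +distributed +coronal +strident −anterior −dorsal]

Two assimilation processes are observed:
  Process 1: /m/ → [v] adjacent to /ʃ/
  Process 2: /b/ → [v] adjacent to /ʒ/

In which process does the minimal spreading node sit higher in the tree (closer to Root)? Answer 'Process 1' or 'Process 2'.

Process 1

Process 1: the features that change are [nasal], [continuant]; the minimal node is Manner (depth 1).
Process 2: the feature that changes is [continuant]; the minimal node is [continuant] (depth 2).
Depth 1 < depth 2; Process 1 involves the structurally higher constituent Manner.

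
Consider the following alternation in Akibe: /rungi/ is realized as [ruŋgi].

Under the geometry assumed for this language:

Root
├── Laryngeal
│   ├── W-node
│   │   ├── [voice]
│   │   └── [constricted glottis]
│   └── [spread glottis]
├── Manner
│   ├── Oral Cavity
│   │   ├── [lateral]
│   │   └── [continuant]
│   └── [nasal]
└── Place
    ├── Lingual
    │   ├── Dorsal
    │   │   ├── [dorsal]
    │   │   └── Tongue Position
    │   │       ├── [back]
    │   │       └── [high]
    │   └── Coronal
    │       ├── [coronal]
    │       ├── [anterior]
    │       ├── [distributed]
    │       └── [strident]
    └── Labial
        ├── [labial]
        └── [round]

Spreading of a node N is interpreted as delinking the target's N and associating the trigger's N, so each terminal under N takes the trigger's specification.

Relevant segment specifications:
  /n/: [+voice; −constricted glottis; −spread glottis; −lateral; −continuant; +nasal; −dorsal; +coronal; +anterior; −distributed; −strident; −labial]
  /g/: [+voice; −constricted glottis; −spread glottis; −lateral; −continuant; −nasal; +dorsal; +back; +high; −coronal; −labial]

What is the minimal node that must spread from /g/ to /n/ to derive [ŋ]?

Lingual

/n/ and [ŋ] differ in [coronal], [anterior], [distributed], [strident], [dorsal], [high], [back]; every other specified feature is identical.
In this geometry the lowest node dominating all of them is Lingual: every daughter of Lingual dominates only a proper subset, so no lower node suffices.
Spreading Lingual from /g/ overwrites each of those terminals with /g/'s values, yielding exactly [ŋ].
[nasal], a feature on which the two segments disagree outside Lingual, is unchanged — nothing dominating it spread, and Lingual is the minimal sufficient constituent.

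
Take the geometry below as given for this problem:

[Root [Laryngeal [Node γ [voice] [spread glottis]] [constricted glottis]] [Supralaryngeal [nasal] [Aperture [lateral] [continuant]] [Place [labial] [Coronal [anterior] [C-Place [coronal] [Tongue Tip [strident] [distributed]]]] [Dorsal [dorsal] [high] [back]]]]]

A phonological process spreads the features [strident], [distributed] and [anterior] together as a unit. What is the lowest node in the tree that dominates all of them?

Coronal

[strident] is immediately dominated by Tongue Tip.
[distributed] is immediately dominated by Tongue Tip.
[anterior] is immediately dominated by Coronal.
These paths first converge at Coronal; no daughter of Coronal dominates all 3 features, so Coronal is the minimal constituent.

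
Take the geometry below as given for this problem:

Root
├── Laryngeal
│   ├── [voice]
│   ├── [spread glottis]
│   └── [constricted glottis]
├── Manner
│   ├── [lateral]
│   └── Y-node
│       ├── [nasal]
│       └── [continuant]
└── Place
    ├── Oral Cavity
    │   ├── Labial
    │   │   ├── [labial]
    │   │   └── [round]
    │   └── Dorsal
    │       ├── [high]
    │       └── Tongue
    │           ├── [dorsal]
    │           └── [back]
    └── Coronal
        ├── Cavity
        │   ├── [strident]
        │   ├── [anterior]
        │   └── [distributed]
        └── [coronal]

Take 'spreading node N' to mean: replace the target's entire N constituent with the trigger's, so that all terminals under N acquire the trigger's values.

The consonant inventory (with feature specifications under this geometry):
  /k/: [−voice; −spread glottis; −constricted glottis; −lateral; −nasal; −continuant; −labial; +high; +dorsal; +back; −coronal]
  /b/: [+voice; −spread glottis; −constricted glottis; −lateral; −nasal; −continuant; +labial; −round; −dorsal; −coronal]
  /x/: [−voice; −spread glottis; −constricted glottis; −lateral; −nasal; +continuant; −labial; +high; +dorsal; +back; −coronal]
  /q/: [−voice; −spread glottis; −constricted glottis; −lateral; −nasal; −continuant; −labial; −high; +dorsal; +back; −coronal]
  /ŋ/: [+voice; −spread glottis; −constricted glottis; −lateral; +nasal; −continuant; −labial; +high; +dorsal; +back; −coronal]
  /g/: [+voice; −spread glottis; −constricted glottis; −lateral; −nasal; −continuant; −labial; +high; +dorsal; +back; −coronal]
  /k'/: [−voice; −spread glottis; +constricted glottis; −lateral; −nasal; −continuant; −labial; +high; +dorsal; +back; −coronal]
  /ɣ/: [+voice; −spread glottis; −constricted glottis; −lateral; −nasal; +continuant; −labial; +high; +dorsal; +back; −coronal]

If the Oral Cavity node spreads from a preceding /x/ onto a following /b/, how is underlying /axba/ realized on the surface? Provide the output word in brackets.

[axga]

Terminals under Oral Cavity in this geometry: [labial], [round], [high], [dorsal], [back].
After delinking /b/'s Oral Cavity and linking /x/'s, the affected terminals become [−labial], [+high], [+dorsal], [+back]; [voice], [spread glottis], [constricted glottis], … (outside Oral Cavity) are retained from /b/.
This feature bundle is that of [g], so /axba/ surfaces as [axga].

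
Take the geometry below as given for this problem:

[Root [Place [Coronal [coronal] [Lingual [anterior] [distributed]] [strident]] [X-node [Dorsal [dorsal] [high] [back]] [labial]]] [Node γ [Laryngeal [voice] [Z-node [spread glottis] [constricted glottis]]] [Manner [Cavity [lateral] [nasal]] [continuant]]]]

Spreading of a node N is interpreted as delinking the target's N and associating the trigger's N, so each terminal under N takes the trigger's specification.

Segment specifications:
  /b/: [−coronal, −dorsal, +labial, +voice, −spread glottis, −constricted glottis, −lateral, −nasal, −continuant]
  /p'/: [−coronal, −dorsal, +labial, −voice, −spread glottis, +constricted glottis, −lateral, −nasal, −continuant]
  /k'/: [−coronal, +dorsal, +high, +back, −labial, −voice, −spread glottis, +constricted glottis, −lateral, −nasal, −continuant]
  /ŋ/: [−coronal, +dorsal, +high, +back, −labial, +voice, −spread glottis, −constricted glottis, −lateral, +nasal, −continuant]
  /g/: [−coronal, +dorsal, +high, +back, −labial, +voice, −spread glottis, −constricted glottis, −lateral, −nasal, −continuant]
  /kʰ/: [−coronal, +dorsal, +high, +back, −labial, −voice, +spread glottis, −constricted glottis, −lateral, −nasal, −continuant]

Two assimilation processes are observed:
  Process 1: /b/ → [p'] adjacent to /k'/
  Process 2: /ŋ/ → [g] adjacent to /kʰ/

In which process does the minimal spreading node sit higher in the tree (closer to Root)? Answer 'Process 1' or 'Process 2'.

Process 1 alters [voice], [constricted glottis]; the lowest common ancestor is Laryngeal (depth 2 from Root).
Process 2: the feature that changes is [nasal]; the minimal node is [nasal] (depth 4).
Laryngeal (depth 2) sits above [nasal] (depth 4), making Process 1 the one with the higher spreading node.

Process 1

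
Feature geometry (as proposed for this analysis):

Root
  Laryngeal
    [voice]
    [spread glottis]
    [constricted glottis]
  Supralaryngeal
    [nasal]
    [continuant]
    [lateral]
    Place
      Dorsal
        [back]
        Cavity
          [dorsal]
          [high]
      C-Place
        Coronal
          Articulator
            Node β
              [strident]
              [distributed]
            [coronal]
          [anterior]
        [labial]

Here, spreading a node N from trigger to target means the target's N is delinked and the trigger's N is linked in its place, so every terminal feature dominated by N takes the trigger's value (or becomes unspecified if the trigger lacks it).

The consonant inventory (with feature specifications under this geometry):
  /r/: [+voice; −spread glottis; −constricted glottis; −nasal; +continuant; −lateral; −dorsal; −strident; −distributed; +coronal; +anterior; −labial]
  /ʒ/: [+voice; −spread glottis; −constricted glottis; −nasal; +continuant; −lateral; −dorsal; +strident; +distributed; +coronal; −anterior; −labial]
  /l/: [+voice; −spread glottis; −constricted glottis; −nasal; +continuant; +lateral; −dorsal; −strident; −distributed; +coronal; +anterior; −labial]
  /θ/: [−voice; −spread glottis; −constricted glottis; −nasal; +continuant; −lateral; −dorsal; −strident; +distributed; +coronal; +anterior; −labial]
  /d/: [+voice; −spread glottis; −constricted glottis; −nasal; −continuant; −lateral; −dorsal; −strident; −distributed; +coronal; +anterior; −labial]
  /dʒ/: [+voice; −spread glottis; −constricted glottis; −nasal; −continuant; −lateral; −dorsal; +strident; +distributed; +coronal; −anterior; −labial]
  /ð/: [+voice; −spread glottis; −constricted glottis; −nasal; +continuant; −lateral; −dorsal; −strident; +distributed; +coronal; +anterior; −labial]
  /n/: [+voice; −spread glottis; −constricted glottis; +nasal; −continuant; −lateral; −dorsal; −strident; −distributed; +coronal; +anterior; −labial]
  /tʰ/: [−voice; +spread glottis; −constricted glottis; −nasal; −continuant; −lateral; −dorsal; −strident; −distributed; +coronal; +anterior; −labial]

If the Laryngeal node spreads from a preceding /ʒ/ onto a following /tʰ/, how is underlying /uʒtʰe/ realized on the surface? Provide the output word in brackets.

The Laryngeal node dominates the terminals [voice], [spread glottis], [constricted glottis].
Spreading Laryngeal from /ʒ/ onto /tʰ/ replaces those values with /ʒ/'s: [+voice], [−spread glottis], [−constricted glottis]. Features outside Laryngeal ([nasal], [continuant], [lateral], …) stay as in /tʰ/.
This feature bundle is that of [d], so /uʒtʰe/ surfaces as [uʒde].

[uʒde]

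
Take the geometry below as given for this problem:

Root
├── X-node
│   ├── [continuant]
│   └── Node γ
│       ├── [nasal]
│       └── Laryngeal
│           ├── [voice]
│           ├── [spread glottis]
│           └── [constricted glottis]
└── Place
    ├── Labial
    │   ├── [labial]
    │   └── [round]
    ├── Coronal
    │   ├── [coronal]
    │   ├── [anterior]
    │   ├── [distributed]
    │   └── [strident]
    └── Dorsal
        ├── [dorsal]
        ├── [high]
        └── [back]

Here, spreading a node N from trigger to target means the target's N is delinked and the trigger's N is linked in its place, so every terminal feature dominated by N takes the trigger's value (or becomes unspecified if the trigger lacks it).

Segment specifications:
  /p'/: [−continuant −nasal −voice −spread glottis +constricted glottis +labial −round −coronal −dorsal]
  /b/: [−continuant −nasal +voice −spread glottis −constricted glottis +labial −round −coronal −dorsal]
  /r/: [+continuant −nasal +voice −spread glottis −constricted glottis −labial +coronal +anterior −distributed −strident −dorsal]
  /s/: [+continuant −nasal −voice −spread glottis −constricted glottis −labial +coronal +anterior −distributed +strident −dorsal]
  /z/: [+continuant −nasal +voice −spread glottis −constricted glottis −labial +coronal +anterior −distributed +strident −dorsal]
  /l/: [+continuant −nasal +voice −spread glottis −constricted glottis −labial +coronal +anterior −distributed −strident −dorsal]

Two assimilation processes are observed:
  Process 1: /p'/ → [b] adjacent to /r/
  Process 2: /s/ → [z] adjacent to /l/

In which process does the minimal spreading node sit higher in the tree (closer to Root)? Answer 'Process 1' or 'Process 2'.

Process 1: the features that change are [voice], [constricted glottis]; the minimal node is Laryngeal (depth 3).
Process 2 alters [voice]; the lowest dominating node is [voice] (depth 4 from Root).
Laryngeal (depth 3) sits above [voice] (depth 4), making Process 1 the one with the higher spreading node.

Process 1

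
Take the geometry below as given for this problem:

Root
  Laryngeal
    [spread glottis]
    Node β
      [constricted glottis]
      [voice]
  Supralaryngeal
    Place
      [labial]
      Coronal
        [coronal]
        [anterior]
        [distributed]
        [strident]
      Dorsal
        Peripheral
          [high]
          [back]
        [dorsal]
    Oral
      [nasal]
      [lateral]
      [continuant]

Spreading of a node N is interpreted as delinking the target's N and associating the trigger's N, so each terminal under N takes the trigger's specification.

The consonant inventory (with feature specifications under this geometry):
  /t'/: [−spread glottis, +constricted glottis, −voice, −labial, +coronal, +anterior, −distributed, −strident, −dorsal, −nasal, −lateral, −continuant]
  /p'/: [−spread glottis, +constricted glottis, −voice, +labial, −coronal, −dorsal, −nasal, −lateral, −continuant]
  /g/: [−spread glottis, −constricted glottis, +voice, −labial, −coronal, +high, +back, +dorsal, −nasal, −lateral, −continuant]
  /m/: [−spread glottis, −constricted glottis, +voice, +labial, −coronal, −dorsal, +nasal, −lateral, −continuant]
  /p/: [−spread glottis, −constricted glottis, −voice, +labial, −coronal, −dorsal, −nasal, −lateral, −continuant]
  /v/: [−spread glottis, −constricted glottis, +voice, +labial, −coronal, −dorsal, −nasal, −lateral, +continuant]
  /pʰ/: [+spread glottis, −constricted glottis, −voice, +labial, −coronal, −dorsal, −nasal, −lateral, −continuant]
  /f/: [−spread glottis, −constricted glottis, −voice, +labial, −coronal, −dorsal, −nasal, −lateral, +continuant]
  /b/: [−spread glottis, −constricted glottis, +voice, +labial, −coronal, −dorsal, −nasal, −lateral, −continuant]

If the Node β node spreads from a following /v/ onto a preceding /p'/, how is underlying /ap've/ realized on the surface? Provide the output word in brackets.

Node β immediately or transitively dominates [constricted glottis], [voice].
After delinking /p'/'s Node β and linking /v/'s, the affected terminals become [−constricted glottis], [+voice]; [spread glottis], [labial], [coronal], … (outside Node β) are retained from /p'/.
Among the inventory, only /b/ has exactly this specification, giving the surface form [abve].

[abve]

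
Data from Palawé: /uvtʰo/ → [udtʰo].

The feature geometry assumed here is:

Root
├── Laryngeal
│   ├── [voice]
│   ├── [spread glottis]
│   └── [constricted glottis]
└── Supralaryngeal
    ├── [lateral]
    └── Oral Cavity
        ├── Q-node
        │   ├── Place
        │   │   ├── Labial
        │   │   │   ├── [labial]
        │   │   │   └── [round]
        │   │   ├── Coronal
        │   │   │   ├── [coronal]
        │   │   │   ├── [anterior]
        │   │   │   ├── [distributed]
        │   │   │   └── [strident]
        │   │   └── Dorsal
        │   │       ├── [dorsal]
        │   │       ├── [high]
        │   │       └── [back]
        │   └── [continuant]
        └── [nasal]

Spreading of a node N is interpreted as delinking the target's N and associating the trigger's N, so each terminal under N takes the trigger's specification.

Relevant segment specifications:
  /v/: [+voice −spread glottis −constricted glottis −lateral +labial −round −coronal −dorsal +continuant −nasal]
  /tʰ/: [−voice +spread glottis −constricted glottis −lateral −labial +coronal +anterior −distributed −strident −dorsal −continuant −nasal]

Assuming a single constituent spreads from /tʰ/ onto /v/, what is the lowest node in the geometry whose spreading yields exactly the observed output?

Comparing /v/ with its surface form [d], the features that change are [continuant], [labial], [round], [coronal], [anterior], [distributed], [strident].
The smallest constituent containing every changed terminal is Q-node — each of its daughters lacks at least one of the affected features.
Delinking /v/'s Q-node and associating /tʰ/'s Q-node gives precisely the feature bundle of [d].
Features on which the two segments disagree outside Q-node, such as [voice], [spread glottis], are unchanged — nothing dominating them spread, and Q-node is the minimal sufficient constituent.

Q-node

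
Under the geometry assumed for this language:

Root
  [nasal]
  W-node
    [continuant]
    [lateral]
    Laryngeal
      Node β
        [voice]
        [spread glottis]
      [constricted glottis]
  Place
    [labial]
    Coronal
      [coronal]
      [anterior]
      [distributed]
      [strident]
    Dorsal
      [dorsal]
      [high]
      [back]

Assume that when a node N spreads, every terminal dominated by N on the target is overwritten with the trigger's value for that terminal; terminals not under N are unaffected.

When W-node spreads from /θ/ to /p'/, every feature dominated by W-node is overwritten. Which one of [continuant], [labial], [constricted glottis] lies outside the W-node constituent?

[labial]

The terminals dominated by W-node are [continuant], [lateral], [voice], [spread glottis], [constricted glottis].
Spreading W-node replaces [continuant], [constricted glottis] with the trigger's values, since each sits inside the W-node constituent.
[labial] attaches under Place, not under W-node, so /p'/ retains its own value for [labial].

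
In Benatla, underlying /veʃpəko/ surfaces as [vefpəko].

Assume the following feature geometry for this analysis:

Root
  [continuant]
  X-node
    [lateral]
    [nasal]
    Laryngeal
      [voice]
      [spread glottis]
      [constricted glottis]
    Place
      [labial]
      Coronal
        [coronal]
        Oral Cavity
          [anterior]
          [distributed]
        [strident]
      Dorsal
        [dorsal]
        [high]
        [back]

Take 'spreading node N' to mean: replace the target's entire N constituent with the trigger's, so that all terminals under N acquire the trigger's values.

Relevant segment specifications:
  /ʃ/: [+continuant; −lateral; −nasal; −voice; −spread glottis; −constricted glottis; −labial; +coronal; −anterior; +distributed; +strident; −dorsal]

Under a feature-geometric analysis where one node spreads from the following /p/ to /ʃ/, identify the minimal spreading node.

Feature comparison: [labial], [coronal], [anterior], [distributed], [strident] differ between /ʃ/ and [f]; the remaining terminals match.
These terminals are all dominated by Place, and no proper subconstituent of Place covers them all; Place is their lowest common ancestor.
Delinking /ʃ/'s Place and associating /p/'s Place gives precisely the feature bundle of [f].
[continuant] stays as in /ʃ/ although /p/ differs there, so no node dominating it spread; among the remaining candidates Place is the lowest that derives the output.

Place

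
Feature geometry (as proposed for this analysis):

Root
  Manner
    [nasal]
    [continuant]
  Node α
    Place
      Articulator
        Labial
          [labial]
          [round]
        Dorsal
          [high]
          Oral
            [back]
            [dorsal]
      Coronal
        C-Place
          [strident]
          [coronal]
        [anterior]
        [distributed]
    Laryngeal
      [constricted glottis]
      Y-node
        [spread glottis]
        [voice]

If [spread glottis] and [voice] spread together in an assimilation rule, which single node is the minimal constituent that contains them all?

Y-node

[spread glottis] lies under Y-node (below Node α).
[voice] lies under Y-node (below Node α).
The lowest node appearing on every path is Y-node; each proper daughter of Y-node fails to dominate at least one of the listed features.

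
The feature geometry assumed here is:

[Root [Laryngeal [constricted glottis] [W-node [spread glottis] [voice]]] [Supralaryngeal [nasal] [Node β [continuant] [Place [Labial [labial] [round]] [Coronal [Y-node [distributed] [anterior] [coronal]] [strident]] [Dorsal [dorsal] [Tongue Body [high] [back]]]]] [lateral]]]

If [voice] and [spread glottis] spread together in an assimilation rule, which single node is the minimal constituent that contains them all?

W-node

[voice] lies under W-node (below Laryngeal).
[spread glottis] lies under W-node (below Laryngeal).
These paths first converge at W-node; no daughter of W-node dominates all 2 features, so W-node is the minimal constituent.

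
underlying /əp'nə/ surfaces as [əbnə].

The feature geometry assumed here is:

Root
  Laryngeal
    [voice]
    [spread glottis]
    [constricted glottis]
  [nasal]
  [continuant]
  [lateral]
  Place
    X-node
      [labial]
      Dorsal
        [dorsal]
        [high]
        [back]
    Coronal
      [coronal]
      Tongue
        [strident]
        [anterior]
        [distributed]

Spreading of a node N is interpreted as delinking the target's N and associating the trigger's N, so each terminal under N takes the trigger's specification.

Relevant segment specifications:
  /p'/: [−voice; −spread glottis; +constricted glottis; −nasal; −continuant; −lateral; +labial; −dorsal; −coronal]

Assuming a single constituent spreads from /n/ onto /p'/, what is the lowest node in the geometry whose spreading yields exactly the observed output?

Laryngeal

Comparing /p'/ with its surface form [b], the features that change are [voice], [constricted glottis].
In this geometry the lowest node dominating all of them is Laryngeal: every daughter of Laryngeal dominates only a proper subset, so no lower node suffices.
Spreading Laryngeal from /n/ overwrites each of those terminals with /n/'s values, yielding exactly [b].
[labial], [coronal] — on which /n/ differs from /p'/ — are unchanged, so Root cannot have spread; the constituent is no larger than Laryngeal.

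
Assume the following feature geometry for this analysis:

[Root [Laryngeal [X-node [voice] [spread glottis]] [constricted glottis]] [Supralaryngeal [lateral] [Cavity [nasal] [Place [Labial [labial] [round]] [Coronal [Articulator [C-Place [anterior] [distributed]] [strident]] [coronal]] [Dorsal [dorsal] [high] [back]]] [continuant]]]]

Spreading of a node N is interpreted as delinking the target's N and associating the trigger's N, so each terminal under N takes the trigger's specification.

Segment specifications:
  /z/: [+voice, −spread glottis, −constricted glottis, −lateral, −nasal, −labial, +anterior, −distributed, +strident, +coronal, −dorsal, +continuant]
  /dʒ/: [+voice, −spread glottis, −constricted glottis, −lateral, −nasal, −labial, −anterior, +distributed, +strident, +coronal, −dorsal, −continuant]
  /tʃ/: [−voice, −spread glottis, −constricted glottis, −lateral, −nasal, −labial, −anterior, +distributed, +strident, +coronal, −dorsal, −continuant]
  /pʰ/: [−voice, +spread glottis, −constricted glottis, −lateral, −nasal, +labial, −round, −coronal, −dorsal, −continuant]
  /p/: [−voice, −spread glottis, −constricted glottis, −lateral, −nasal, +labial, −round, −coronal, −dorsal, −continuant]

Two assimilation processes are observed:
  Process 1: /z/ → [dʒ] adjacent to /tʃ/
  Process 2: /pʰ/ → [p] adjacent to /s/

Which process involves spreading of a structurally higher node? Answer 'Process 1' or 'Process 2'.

In Process 1, [continuant], [anterior], [distributed] change, so the minimal spreading node is Cavity at depth 2.
In Process 2, [spread glottis] changes, so the minimal spreading node is [spread glottis] at depth 3.
Depth 2 < depth 3; Process 1 involves the structurally higher constituent Cavity.

Process 1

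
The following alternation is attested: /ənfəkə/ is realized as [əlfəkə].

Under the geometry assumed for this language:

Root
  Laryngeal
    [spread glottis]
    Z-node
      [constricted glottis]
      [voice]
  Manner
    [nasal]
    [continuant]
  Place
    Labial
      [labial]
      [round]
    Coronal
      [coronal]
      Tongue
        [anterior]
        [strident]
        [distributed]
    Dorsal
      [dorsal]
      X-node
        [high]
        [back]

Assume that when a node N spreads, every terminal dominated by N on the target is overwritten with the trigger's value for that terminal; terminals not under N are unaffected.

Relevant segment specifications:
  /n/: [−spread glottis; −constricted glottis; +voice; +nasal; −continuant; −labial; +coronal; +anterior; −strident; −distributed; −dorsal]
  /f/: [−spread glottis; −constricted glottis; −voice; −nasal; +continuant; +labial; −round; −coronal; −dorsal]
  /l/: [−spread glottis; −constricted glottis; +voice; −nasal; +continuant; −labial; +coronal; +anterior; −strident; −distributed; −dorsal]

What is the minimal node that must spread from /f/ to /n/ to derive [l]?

The alternation /n/ → [l] changes [nasal], [continuant] and nothing else.
These terminals are all dominated by Manner, and no proper subconstituent of Manner covers them all; Manner is their lowest common ancestor.
Spreading Manner from /f/ overwrites each of those terminals with /f/'s values, yielding exactly [l].
[voice], [labial] — on which /f/ differs from /n/ — are unchanged, so Root cannot have spread; the constituent is no larger than Manner.

Manner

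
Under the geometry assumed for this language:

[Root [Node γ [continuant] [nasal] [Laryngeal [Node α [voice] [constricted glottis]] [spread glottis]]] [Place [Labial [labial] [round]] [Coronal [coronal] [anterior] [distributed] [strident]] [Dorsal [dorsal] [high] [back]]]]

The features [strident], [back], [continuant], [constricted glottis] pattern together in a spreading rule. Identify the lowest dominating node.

Root

[strident] is immediately dominated by Coronal.
[back] is immediately dominated by Dorsal.
[continuant] is immediately dominated by Node γ.
[constricted glottis] is immediately dominated by Node α.
The lowest node appearing on every path is Root; each proper daughter of Root fails to dominate at least one of the listed features.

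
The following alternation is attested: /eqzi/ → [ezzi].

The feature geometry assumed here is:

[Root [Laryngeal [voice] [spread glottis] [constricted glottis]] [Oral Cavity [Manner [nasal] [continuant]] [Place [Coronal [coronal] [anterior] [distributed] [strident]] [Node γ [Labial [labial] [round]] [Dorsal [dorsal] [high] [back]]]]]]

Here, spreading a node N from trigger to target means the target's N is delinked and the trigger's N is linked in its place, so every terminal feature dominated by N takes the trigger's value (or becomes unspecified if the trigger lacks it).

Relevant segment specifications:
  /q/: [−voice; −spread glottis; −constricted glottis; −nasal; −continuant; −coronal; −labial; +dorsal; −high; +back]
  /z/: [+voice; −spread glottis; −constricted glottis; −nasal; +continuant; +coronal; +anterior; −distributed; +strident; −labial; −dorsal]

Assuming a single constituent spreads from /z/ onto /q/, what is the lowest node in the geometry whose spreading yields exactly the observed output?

Root

The alternation /q/ → [z] changes [voice], [continuant], [coronal], [anterior], [distributed], [strident], [dorsal], [high], [back] and nothing else.
In this geometry the lowest node dominating all of them is Root: every daughter of Root dominates only a proper subset, so no lower node suffices.
Delinking /q/'s Root and associating /z/'s Root gives precisely the feature bundle of [z].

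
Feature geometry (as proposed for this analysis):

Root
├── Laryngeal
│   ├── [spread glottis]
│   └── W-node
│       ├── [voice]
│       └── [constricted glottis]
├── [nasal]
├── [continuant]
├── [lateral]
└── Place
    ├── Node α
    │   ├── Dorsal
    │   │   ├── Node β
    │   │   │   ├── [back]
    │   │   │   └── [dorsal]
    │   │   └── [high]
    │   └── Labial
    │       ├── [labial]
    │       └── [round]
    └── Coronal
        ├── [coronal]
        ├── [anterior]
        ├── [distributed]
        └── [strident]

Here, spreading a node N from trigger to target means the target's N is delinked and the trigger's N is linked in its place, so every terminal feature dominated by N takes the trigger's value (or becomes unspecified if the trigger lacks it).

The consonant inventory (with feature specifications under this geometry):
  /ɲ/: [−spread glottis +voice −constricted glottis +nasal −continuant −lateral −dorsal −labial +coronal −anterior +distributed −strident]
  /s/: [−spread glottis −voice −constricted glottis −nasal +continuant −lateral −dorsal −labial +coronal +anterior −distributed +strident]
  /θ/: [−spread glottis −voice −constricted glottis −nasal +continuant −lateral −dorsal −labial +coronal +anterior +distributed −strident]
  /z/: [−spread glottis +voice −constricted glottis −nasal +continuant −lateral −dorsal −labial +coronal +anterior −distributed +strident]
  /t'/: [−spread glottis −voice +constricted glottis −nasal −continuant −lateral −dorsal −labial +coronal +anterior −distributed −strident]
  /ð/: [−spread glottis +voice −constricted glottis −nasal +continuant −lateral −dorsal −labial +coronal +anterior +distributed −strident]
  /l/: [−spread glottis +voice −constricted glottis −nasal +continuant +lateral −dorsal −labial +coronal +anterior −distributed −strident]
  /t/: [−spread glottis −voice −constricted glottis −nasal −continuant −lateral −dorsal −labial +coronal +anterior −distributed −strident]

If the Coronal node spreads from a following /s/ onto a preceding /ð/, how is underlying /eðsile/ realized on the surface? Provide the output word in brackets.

[ezsile]

Terminals under Coronal in this geometry: [coronal], [anterior], [distributed], [strident].
Spreading Coronal from /s/ onto /ð/ replaces those values with /s/'s: [+coronal], [+anterior], [−distributed], [+strident]. Features outside Coronal ([spread glottis], [voice], [constricted glottis], …) stay as in /ð/.
Among the inventory, only /z/ has exactly this specification, giving the surface form [ezsile].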